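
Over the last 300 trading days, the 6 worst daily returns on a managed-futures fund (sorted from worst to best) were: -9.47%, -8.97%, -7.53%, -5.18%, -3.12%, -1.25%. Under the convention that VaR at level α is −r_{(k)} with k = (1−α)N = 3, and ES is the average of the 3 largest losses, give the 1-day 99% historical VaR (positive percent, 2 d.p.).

7.53%

k = 3; the 3rd lowest return is -7.53%, so VaR = 7.53%.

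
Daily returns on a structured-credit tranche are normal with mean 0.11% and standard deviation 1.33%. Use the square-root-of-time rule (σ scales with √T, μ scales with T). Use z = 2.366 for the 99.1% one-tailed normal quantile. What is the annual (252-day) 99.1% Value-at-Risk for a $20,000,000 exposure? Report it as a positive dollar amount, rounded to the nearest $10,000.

$4,450,000

σ_{252d} = 1.33% × √252 = 21.113%; μ_{252d} = 252 × 0.11% = 27.720%.
VaR = −(27.720%) + 2.366 × 21.113% = 22.233%.
On $20,000,000: 0.22233 × $20,000,000 = $4,446,600.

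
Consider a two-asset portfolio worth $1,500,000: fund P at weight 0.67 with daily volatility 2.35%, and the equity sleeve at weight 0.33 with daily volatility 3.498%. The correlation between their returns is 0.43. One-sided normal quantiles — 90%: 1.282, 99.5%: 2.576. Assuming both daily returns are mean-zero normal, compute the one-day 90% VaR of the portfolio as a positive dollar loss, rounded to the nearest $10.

σ_p² = 0.67²·2.35² + 0.33²·3.498² + 2·0.43·0.67·0.33·2.35·3.498 = 5.3746 (%²).
σ_p = √5.3746 = 2.318%.
VaR = 1.282 × 2.318% = 2.972%; on $1,500,000 that is $44,580.

$44,580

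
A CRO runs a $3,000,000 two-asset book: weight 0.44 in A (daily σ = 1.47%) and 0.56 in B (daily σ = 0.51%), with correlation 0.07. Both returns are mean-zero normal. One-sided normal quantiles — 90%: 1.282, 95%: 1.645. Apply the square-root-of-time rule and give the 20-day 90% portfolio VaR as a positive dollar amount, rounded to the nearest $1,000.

$125,000

σ_p = √(0.44²·1.47² + 0.56²·0.51² + 2·0.07·0.44·0.56·1.47·0.51) = 0.725%.
σ_{20d} = 0.725% × √20 = 3.242%.
VaR = 1.282 × 3.242% = 4.156%; on $3,000,000 that is $124,680.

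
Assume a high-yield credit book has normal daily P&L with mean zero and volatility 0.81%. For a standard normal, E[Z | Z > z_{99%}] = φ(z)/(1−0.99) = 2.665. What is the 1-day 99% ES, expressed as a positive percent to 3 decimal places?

ES = 0.81% × 2.665 = 2.159%.

2.159%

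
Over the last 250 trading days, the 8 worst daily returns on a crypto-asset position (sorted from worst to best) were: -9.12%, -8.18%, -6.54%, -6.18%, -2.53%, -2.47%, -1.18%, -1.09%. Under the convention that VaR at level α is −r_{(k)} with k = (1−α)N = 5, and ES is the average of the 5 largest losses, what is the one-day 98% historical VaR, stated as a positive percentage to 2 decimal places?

2.53%

k = 5; the 5th lowest return is -2.53%, so VaR = 2.53%.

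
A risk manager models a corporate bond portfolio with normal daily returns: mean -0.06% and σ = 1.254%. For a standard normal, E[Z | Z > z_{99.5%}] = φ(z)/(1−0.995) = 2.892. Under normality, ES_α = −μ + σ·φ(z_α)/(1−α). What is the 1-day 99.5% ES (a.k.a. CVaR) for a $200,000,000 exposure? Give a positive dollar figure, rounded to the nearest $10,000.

ES = −(-0.06%) + 1.254% × 2.892 = 3.687%.
On $200,000,000: 0.03687 × $200,000,000 = $7,374,000.

$7,370,000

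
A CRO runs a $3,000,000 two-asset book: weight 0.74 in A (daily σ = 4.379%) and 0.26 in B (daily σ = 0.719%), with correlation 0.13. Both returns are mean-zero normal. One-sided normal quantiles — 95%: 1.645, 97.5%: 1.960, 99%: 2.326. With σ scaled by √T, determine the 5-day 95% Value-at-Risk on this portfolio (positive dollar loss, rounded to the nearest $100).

σ_p = √(0.74²·4.379² + 0.26²·0.719² + 2·0.13·0.74·0.26·4.379·0.719) = 3.270%.
σ_{5d} = 3.270% × √5 = 7.312%.
VaR = 1.645 × 7.312% = 12.028%; on $3,000,000 that is $360,840.

$360,800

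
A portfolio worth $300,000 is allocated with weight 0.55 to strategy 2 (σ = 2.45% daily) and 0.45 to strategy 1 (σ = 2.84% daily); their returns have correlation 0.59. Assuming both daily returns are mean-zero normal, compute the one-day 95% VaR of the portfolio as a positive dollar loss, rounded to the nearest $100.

σ_p² = 0.55²·2.45² + 0.45²·2.84² + 2·0.59·0.55·0.45·2.45·2.84 = 5.4811 (%²).
σ_p = √5.4811 = 2.341%.
At 95%, z = 1.645.
VaR = 1.645 × 2.341% = 3.851%; on $300,000 that is $11,553.

$11,600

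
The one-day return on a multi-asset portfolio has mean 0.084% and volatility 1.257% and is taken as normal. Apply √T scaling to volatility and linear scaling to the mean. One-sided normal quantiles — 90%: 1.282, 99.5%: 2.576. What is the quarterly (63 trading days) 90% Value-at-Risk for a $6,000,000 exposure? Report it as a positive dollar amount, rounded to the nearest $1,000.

$450,000

σ_{63d} = 1.257% × √63 = 9.977%; μ_{63d} = 63 × 0.084% = 5.292%.
VaR = −(5.292%) + 1.282 × 9.977% = 7.499%.
On $6,000,000: 0.07499 × $6,000,000 = $449,940.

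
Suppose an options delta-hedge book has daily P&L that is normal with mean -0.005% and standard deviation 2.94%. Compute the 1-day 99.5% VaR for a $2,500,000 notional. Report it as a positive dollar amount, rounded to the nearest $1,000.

$189,000

At 99.5% one-sided, z = 2.576.
VaR = −μ + z·σ = −(-0.005%) + 2.576 × 2.94% = 7.578%.
On $2,500,000: 0.07578 × $2,500,000 = $189,450.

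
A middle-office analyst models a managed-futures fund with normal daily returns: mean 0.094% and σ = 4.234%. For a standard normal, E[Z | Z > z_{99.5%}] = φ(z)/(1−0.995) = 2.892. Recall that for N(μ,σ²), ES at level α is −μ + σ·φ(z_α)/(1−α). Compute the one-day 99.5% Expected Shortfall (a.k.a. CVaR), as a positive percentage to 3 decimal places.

ES = −(0.094%) + 4.234% × 2.892 = 12.151%.

12.151%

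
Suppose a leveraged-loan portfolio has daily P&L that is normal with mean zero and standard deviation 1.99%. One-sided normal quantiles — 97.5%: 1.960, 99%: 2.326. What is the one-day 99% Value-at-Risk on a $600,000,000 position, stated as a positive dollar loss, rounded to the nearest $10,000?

VaR = z·σ = 2.326 × 1.99% = 4.629%.
On $600,000,000: 0.04629 × $600,000,000 = $27,774,000.

$27,770,000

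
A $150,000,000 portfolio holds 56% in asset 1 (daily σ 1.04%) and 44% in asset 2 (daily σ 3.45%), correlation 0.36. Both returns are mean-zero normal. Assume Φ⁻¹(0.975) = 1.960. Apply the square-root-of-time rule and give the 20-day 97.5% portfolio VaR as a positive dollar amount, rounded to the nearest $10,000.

$23,810,000

σ_p = √(0.56²·1.04² + 0.44²·3.45² + 2·0.36·0.56·0.44·1.04·3.45) = 1.811%.
σ_{20d} = 1.811% × √20 = 8.099%.
VaR = 1.960 × 8.099% = 15.874%; on $150,000,000 that is $23,811,000.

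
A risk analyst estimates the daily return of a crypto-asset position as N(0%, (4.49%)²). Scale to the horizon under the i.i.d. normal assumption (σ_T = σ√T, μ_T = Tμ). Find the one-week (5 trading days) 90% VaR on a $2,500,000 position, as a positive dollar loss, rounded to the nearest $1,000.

At 90%, z = 1.282.
σ_{5d} = 4.49% × √5 = 10.040%.
VaR = 1.282 × 10.040% = 12.871%.
On $2,500,000: 0.12871 × $2,500,000 = $321,775.

$322,000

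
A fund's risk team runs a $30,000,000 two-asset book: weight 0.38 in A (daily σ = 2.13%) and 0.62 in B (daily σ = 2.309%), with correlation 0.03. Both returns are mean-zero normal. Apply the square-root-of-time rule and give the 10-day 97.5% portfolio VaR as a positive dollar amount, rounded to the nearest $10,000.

$3,100,000

σ_p = √(0.38²·2.13² + 0.62²·2.309² + 2·0.03·0.38·0.62·2.13·2.309) = 1.666%.
σ_{10d} = 1.666% × √10 = 5.268%.
z(97.5%) = 1.960.
VaR = 1.960 × 5.268% = 10.325%; on $30,000,000 that is $3,097,500.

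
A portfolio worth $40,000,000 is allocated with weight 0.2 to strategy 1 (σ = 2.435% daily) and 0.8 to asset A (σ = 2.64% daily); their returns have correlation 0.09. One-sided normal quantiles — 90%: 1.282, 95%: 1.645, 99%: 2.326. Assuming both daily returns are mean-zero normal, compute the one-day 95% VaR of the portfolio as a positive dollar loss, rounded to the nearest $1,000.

σ_p² = 0.2²·2.435² + 0.8²·2.64² + 2·0.09·0.2·0.8·2.435·2.64 = 4.8829 (%²).
σ_p = √4.8829 = 2.210%.
VaR = 1.645 × 2.210% = 3.635%; on $40,000,000 that is $1,454,000.

$1,454,000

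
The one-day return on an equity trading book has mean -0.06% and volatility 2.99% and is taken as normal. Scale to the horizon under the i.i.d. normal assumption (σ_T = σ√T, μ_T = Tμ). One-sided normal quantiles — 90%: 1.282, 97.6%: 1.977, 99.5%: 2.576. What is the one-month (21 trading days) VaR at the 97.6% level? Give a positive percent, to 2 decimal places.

σ_{21d} = 2.99% × √21 = 13.702%; μ_{21d} = 21 × -0.06% = -1.260%.
VaR = −(-1.260%) + 1.977 × 13.702% = 28.349%.

28.35%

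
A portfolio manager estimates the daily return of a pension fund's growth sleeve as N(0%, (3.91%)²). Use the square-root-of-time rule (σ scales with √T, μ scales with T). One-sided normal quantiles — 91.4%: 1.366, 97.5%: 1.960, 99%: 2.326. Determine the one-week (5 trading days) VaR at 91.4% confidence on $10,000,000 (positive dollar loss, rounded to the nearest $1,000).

σ_{5d} = 3.91% × √5 = 8.743%.
VaR = 1.366 × 8.743% = 11.943%.
On $10,000,000: 0.11943 × $10,000,000 = $1,194,300.

$1,194,000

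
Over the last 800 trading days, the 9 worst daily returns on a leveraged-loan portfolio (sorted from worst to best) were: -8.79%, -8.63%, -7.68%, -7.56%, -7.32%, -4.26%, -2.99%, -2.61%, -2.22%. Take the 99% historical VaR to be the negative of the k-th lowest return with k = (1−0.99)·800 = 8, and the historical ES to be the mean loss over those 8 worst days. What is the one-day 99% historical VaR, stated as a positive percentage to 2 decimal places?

k = 8; the 8th lowest return is -2.61%, so VaR = 2.61%.

2.61%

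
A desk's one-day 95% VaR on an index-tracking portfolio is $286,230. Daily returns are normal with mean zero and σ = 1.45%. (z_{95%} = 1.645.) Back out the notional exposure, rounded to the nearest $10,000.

VaR as a fraction of value: z·σ = 1.645 × 1.45% = 2.38525%.
Position = $286,230 / 0.0238525 = $12,000,000.

$12,000,000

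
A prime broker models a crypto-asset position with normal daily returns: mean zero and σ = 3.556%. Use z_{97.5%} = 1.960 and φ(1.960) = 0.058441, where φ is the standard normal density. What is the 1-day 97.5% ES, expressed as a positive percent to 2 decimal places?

Tail multiplier: φ(z)/(1−α) = 0.058441 / 0.025 = 2.338.
ES = 3.556% × 2.338 = 8.314%.

8.31%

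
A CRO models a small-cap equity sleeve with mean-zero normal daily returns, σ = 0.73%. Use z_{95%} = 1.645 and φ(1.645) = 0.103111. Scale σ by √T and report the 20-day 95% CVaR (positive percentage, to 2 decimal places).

6.73%

σ_{20d} = 0.73% × √20 = 3.265%.
ES multiplier = φ(z)/(1−α) = 0.103111/0.05 = 2.062.
ES = 3.265% × 2.062 = 6.732%.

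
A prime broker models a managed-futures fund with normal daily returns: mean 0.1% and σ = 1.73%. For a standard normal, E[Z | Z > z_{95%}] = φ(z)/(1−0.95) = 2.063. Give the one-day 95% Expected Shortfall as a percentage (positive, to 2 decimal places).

3.47%

ES = −(0.1%) + 1.73% × 2.063 = 3.469%.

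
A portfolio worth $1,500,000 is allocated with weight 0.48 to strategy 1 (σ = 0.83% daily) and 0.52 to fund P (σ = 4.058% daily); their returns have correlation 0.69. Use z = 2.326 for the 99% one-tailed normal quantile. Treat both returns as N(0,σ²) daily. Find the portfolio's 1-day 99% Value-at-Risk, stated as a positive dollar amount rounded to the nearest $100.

$83,800

σ_p² = 0.48²·0.83² + 0.52²·4.058² + 2·0.69·0.48·0.52·0.83·4.058 = 5.7716 (%²).
σ_p = √5.7716 = 2.402%.
VaR = 2.326 × 2.402% = 5.587%; on $1,500,000 that is $83,805.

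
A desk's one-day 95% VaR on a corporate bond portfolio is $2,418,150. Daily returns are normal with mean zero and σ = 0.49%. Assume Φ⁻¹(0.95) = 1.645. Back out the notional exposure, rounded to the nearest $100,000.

VaR as a fraction of value: z·σ = 1.645 × 0.49% = 0.80605%.
Position = $2,418,150 / 0.0080605 = $300,000,000.

$300,000,000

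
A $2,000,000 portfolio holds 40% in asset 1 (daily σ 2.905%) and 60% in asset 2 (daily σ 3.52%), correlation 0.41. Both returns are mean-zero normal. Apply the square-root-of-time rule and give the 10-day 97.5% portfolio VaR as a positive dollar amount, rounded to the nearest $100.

$346,700

σ_p = √(0.4²·2.905² + 0.6²·3.52² + 2·0.41·0.4·0.6·2.905·3.52) = 2.797%.
σ_{10d} = 2.797% × √10 = 8.845%.
z(97.5%) = 1.960.
VaR = 1.960 × 8.845% = 17.336%; on $2,000,000 that is $346,720.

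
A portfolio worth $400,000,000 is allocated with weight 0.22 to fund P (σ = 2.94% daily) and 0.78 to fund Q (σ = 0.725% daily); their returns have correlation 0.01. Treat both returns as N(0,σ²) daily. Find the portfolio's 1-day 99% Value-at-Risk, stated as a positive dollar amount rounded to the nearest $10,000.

σ_p² = 0.22²·2.94² + 0.78²·0.725² + 2·0.01·0.22·0.78·2.94·0.725 = 0.7455 (%²).
σ_p = √0.7455 = 0.863%.
At 99%, z = 2.326.
VaR = 2.326 × 0.863% = 2.007%; on $400,000,000 that is $8,028,000.

$8,030,000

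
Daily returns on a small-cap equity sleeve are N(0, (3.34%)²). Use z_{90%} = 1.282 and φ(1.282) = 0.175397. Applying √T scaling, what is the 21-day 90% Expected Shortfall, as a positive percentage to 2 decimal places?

26.85%

σ_{21d} = 3.34% × √21 = 15.306%.
ES multiplier = φ(z)/(1−α) = 0.175397/0.1 = 1.754.
ES = 15.306% × 1.754 = 26.847%.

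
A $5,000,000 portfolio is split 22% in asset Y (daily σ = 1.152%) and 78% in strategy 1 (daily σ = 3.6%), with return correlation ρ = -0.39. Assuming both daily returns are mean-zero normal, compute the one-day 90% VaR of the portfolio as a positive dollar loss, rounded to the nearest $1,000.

σ_p² = 0.22²·1.152² + 0.78²·3.6² + 2·-0.39·0.22·0.78·1.152·3.6 = 7.3940 (%²).
σ_p = √7.3940 = 2.719%.
At 90%, z = 1.282.
VaR = 1.282 × 2.719% = 3.486%; on $5,000,000 that is $174,300.

$174,000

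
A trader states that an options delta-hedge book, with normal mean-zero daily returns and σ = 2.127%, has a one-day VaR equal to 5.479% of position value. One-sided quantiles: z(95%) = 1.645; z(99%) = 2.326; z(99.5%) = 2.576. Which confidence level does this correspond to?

Implied z = VaR/σ = 5.479 / 2.127 = 2.576.
This matches z(99.5%) = 2.576.

99.5%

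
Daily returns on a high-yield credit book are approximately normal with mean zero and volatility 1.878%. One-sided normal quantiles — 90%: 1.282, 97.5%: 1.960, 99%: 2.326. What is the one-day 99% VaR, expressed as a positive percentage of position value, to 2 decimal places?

4.37%

VaR = z·σ = 2.326 × 1.878% = 4.368%.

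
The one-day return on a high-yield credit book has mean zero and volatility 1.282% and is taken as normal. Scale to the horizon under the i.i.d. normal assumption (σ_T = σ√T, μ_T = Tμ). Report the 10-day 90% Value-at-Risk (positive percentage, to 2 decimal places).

5.20%

At 90%, z = 1.282.
σ_{10d} = 1.282% × √10 = 4.054%.
VaR = 1.282 × 4.054% = 5.197%.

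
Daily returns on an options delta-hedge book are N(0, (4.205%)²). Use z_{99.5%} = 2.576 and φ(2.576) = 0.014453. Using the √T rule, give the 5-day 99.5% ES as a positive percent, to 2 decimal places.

σ_{5d} = 4.205% × √5 = 9.403%.
ES multiplier = φ(z)/(1−α) = 0.014453/0.005 = 2.891.
ES = 9.403% × 2.891 = 27.184%.

27.18%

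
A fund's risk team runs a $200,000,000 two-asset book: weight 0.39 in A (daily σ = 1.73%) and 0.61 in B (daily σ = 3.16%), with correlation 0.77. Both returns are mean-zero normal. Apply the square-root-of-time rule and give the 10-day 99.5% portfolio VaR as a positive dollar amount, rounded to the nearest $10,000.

σ_p = √(0.39²·1.73² + 0.61²·3.16² + 2·0.77·0.39·0.61·1.73·3.16) = 2.485%.
σ_{10d} = 2.485% × √10 = 7.858%.
z(99.5%) = 2.576.
VaR = 2.576 × 7.858% = 20.242%; on $200,000,000 that is $40,484,000.

$40,480,000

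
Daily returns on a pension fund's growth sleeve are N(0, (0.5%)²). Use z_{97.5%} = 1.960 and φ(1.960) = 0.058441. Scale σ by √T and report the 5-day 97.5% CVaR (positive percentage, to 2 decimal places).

2.61%

σ_{5d} = 0.5% × √5 = 1.118%.
ES multiplier = φ(z)/(1−α) = 0.058441/0.025 = 2.338.
ES = 1.118% × 2.338 = 2.614%.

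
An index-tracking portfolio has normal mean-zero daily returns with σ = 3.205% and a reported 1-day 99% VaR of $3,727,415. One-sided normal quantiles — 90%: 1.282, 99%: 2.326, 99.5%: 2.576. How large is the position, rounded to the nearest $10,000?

VaR as a fraction of value: z·σ = 2.326 × 3.205% = 7.45483%.
Position = $3,727,415 / 0.0745483 = $50,000,000.

$50,000,000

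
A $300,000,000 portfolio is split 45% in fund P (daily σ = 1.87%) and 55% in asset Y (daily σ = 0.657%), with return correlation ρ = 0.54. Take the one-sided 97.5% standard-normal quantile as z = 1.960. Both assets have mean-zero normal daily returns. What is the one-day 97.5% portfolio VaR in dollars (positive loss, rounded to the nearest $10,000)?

$6,350,000

σ_p² = 0.45²·1.87² + 0.55²·0.657² + 2·0.54·0.45·0.55·1.87·0.657 = 1.1671 (%²).
σ_p = √1.1671 = 1.080%.
VaR = 1.960 × 1.080% = 2.117%; on $300,000,000 that is $6,351,000.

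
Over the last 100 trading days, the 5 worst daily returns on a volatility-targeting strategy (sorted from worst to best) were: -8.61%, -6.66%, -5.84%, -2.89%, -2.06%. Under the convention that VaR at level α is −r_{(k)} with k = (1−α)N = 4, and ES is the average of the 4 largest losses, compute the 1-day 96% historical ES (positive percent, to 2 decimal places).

6.00%

The 4 worst returns sum to -24.00%.
ES = −(-24.00%) / 4 = 6% ≈ 6.00%.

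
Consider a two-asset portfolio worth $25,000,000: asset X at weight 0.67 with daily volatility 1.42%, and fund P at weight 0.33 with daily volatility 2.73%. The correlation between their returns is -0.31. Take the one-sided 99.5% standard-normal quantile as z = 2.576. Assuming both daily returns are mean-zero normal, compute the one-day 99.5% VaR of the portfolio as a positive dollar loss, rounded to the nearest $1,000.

$701,000

σ_p² = 0.67²·1.42² + 0.33²·2.73² + 2·-0.31·0.67·0.33·1.42·2.73 = 1.1854 (%²).
σ_p = √1.1854 = 1.089%.
VaR = 2.576 × 1.089% = 2.805%; on $25,000,000 that is $701,250.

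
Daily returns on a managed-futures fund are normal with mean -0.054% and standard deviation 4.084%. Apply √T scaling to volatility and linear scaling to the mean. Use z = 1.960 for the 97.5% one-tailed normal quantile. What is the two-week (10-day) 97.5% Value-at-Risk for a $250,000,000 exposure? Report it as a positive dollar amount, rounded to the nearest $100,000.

σ_{10d} = 4.084% × √10 = 12.915%; μ_{10d} = 10 × -0.054% = -0.540%.
VaR = −(-0.540%) + 1.960 × 12.915% = 25.853%.
On $250,000,000: 0.25853 × $250,000,000 = $64,632,500.

$64,600,000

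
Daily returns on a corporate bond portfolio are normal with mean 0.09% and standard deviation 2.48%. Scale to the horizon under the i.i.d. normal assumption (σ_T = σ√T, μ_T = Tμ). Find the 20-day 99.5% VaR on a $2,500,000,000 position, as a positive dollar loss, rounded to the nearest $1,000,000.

$669,000,000

At 99.5%, z = 2.576.
σ_{20d} = 2.48% × √20 = 11.091%; μ_{20d} = 20 × 0.09% = 1.800%.
VaR = −(1.800%) + 2.576 × 11.091% = 26.770%.
On $2,500,000,000: 0.26770 × $2,500,000,000 = $669,250,000.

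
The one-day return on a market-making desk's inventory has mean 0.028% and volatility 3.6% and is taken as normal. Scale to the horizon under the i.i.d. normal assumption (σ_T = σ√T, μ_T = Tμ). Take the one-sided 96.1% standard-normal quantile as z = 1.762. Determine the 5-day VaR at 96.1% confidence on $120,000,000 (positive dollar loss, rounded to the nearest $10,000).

σ_{5d} = 3.6% × √5 = 8.050%; μ_{5d} = 5 × 0.028% = 0.140%.
VaR = −(0.140%) + 1.762 × 8.050% = 14.044%.
On $120,000,000: 0.14044 × $120,000,000 = $16,852,800.

$16,850,000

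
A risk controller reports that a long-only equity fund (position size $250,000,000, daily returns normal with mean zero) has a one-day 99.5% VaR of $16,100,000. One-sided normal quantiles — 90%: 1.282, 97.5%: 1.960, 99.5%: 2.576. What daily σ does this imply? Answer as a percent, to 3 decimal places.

2.500%

VaR as a fraction: $16,100,000 / $250,000,000 = 6.440%.
σ = VaR / z = 6.440% / 2.576 = 2.500%.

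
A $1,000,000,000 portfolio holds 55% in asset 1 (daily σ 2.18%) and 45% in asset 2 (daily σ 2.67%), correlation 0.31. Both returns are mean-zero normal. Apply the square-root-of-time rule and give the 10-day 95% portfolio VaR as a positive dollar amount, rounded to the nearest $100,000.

$101,100,000

σ_p = √(0.55²·2.18² + 0.45²·2.67² + 2·0.31·0.55·0.45·2.18·2.67) = 1.943%.
σ_{10d} = 1.943% × √10 = 6.144%.
z(95%) = 1.645.
VaR = 1.645 × 6.144% = 10.107%; on $1,000,000,000 that is $101,070,000.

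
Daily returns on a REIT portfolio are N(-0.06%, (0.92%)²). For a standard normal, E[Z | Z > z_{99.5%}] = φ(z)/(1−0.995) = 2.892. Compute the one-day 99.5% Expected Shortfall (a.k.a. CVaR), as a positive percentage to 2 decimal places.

ES = −(-0.06%) + 0.92% × 2.892 = 2.721%.

2.72%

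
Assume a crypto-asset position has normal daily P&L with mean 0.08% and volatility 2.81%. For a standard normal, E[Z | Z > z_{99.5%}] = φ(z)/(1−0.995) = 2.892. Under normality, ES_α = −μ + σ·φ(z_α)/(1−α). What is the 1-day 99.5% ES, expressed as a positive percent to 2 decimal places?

ES = −(0.08%) + 2.81% × 2.892 = 8.047%.

8.05%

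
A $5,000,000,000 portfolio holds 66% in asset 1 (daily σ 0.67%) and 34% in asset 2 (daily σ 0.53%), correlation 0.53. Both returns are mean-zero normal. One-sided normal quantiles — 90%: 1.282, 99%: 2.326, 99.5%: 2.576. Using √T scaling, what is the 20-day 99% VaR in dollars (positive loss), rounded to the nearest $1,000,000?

$291,000,000

σ_p = √(0.66²·0.67² + 0.34²·0.53² + 2·0.53·0.66·0.34·0.67·0.53) = 0.559%.
σ_{20d} = 0.559% × √20 = 2.500%.
VaR = 2.326 × 2.500% = 5.815%; on $5,000,000,000 that is $290,750,000.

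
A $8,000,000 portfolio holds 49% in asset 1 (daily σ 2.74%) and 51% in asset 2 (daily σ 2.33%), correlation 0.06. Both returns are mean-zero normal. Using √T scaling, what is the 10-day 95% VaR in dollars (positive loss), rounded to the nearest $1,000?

$768,000

σ_p = √(0.49²·2.74² + 0.51²·2.33² + 2·0.06·0.49·0.51·2.74·2.33) = 1.846%.
σ_{10d} = 1.846% × √10 = 5.838%.
z(95%) = 1.645.
VaR = 1.645 × 5.838% = 9.604%; on $8,000,000 that is $768,320.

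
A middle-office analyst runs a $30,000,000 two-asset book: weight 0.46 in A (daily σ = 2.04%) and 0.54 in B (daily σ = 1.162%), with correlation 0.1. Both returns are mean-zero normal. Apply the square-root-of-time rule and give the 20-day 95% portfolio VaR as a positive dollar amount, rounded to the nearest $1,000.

σ_p = √(0.46²·2.04² + 0.54²·1.162² + 2·0.1·0.46·0.54·2.04·1.162) = 1.180%.
σ_{20d} = 1.180% × √20 = 5.277%.
z(95%) = 1.645.
VaR = 1.645 × 5.277% = 8.681%; on $30,000,000 that is $2,604,300.

$2,604,000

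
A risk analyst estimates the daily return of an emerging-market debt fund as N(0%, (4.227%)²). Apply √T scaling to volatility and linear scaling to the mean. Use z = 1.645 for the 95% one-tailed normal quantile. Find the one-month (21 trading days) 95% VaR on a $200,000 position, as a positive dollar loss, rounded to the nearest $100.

$63,700

σ_{21d} = 4.227% × √21 = 19.371%.
VaR = 1.645 × 19.371% = 31.865%.
On $200,000: 0.31865 × $200,000 = $63,730.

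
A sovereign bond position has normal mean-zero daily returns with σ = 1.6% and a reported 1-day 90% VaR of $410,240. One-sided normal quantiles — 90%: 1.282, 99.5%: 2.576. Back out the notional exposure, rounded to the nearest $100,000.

$20,000,000

VaR as a fraction of value: z·σ = 1.282 × 1.6% = 2.0512%.
Position = $410,240 / 0.020512 = $20,000,000.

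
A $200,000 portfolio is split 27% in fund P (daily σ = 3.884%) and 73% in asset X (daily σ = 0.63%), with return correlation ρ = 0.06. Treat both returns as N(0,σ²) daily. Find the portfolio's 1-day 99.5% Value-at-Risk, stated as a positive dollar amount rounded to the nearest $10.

$6,030

σ_p² = 0.27²·3.884² + 0.73²·0.63² + 2·0.06·0.27·0.73·3.884·0.63 = 1.3691 (%²).
σ_p = √1.3691 = 1.170%.
At 99.5%, z = 2.576.
VaR = 2.576 × 1.170% = 3.014%; on $200,000 that is $6,028.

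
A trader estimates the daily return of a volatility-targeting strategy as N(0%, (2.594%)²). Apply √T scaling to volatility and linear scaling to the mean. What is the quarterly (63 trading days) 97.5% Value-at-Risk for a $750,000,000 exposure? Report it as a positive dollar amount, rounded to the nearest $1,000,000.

$303,000,000

At 97.5%, z = 1.960.
σ_{63d} = 2.594% × √63 = 20.589%.
VaR = 1.960 × 20.589% = 40.354%.
On $750,000,000: 0.40354 × $750,000,000 = $302,655,000.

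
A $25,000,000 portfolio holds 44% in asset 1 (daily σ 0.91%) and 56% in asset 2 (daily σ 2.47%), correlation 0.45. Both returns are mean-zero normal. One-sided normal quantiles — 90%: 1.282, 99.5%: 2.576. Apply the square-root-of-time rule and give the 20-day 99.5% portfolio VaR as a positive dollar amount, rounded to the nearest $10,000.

σ_p = √(0.44²·0.91² + 0.56²·2.47² + 2·0.45·0.44·0.56·0.91·2.47) = 1.604%.
σ_{20d} = 1.604% × √20 = 7.173%.
VaR = 2.576 × 7.173% = 18.478%; on $25,000,000 that is $4,619,500.

$4,620,000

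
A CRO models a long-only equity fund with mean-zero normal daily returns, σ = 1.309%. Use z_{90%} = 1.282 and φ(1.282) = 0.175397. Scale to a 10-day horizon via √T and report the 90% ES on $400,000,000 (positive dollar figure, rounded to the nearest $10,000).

σ_{10d} = 1.309% × √10 = 4.139%.
ES multiplier = φ(z)/(1−α) = 0.175397/0.1 = 1.754.
ES = 4.139% × 1.754 = 7.260%; on $400,000,000: $29,040,000.

$29,040,000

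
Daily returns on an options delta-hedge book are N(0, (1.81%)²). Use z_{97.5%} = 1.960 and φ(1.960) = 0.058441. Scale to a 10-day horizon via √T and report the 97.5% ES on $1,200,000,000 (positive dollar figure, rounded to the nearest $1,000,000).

σ_{10d} = 1.81% × √10 = 5.724%.
ES multiplier = φ(z)/(1−α) = 0.058441/0.025 = 2.338.
ES = 5.724% × 2.338 = 13.383%; on $1,200,000,000: $160,596,000.

$161,000,000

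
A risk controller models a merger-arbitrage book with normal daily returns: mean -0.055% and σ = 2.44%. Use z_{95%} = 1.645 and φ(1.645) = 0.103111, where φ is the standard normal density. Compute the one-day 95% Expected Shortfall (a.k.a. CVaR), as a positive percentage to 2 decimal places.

Tail multiplier: φ(z)/(1−α) = 0.103111 / 0.05 = 2.062.
ES = −(-0.055%) + 2.44% × 2.062 = 5.086%.

5.09%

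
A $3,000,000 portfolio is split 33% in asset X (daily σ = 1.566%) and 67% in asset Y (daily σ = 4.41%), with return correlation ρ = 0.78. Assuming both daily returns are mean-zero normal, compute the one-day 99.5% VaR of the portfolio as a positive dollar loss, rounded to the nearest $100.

$260,700

σ_p² = 0.33²·1.566² + 0.67²·4.41² + 2·0.78·0.33·0.67·1.566·4.41 = 11.3793 (%²).
σ_p = √11.3793 = 3.373%.
At 99.5%, z = 2.576.
VaR = 2.576 × 3.373% = 8.689%; on $3,000,000 that is $260,670.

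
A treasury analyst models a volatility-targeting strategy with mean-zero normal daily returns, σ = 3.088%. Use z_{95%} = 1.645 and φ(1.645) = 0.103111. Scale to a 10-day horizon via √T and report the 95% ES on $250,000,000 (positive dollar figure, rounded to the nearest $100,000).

σ_{10d} = 3.088% × √10 = 9.765%.
ES multiplier = φ(z)/(1−α) = 0.103111/0.05 = 2.062.
ES = 9.765% × 2.062 = 20.135%; on $250,000,000: $50,337,500.

$50,300,000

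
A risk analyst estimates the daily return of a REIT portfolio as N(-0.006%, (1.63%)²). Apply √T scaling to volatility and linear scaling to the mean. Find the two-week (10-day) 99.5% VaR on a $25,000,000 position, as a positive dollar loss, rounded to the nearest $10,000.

$3,330,000

At 99.5%, z = 2.576.
σ_{10d} = 1.63% × √10 = 5.155%; μ_{10d} = 10 × -0.006% = -0.060%.
VaR = −(-0.060%) + 2.576 × 5.155% = 13.339%.
On $25,000,000: 0.13339 × $25,000,000 = $3,334,750.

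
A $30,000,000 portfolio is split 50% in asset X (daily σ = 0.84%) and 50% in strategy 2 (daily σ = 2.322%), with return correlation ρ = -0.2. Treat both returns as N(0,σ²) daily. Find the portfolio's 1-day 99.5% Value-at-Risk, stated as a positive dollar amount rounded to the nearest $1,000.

$891,000

σ_p² = 0.5²·0.84² + 0.5²·2.322² + 2·-0.2·0.5·0.5·0.84·2.322 = 1.3293 (%²).
σ_p = √1.3293 = 1.153%.
At 99.5%, z = 2.576.
VaR = 2.576 × 1.153% = 2.970%; on $30,000,000 that is $891,000.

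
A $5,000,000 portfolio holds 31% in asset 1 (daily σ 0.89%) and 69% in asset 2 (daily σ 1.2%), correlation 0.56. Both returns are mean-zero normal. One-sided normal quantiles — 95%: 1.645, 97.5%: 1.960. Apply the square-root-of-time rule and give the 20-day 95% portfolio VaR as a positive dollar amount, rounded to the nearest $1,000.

$371,000

σ_p = √(0.31²·0.89² + 0.69²·1.2² + 2·0.56·0.31·0.69·0.89·1.2) = 1.009%.
σ_{20d} = 1.009% × √20 = 4.512%.
VaR = 1.645 × 4.512% = 7.422%; on $5,000,000 that is $371,100.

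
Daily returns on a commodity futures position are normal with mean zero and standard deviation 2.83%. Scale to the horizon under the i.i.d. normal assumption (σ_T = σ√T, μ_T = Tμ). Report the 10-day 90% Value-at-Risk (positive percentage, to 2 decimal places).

At 90%, z = 1.282.
σ_{10d} = 2.83% × √10 = 8.949%.
VaR = 1.282 × 8.949% = 11.473%.

11.47%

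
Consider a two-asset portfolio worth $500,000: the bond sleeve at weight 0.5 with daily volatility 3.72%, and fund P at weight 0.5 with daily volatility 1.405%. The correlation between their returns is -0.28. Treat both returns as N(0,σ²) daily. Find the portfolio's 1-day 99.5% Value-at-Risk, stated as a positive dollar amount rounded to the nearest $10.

σ_p² = 0.5²·3.72² + 0.5²·1.405² + 2·-0.28·0.5·0.5·3.72·1.405 = 3.2214 (%²).
σ_p = √3.2214 = 1.795%.
At 99.5%, z = 2.576.
VaR = 2.576 × 1.795% = 4.624%; on $500,000 that is $23,120.

$23,120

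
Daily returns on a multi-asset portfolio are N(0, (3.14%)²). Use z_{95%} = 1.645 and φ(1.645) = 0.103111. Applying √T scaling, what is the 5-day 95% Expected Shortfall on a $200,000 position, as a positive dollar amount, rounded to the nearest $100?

σ_{5d} = 3.14% × √5 = 7.021%.
ES multiplier = φ(z)/(1−α) = 0.103111/0.05 = 2.062.
ES = 7.021% × 2.062 = 14.477%; on $200,000: $28,954.

$29,000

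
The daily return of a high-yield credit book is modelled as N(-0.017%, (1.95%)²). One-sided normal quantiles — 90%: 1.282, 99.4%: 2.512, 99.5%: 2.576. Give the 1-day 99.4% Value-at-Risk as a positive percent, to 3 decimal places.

VaR = −μ + z·σ = −(-0.017%) + 2.512 × 1.95% = 4.915%.

4.915%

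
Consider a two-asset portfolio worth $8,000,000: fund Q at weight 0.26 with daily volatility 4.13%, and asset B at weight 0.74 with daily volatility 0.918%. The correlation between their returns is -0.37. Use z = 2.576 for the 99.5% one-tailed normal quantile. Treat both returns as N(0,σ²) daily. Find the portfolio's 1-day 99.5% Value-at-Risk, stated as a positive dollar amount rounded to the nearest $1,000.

σ_p² = 0.26²·4.13² + 0.74²·0.918² + 2·-0.37·0.26·0.74·4.13·0.918 = 1.0747 (%²).
σ_p = √1.0747 = 1.037%.
VaR = 2.576 × 1.037% = 2.671%; on $8,000,000 that is $213,680.

$214,000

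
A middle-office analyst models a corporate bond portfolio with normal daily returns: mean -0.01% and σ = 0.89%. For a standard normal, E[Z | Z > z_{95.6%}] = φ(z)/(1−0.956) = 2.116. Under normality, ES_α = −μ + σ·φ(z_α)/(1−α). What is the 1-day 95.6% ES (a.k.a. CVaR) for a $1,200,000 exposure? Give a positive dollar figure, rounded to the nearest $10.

ES = −(-0.01%) + 0.89% × 2.116 = 1.893%.
On $1,200,000: 0.01893 × $1,200,000 = $22,716.

$22,720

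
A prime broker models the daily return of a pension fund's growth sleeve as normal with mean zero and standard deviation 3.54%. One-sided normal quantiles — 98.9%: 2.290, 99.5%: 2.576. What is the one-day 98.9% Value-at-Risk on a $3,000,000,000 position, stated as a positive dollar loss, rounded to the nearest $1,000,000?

VaR = z·σ = 2.290 × 3.54% = 8.107%.
On $3,000,000,000: 0.08107 × $3,000,000,000 = $243,210,000.

$243,000,000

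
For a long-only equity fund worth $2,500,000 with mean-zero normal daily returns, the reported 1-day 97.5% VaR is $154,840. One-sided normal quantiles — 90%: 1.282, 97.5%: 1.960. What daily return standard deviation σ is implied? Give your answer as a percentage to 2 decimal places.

3.16%

VaR as a fraction: $154,840 / $2,500,000 = 6.194%.
σ = VaR / z = 6.194% / 1.960 = 3.160%.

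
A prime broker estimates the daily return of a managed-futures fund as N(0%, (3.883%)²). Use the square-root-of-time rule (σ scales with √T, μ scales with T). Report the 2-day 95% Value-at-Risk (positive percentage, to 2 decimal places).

At 95%, z = 1.645.
σ_{2d} = 3.883% × √2 = 5.491%.
VaR = 1.645 × 5.491% = 9.033%.

9.03%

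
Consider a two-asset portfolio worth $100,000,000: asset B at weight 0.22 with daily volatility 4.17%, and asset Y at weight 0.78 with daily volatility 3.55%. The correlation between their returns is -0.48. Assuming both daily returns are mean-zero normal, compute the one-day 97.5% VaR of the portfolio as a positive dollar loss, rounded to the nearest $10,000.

$4,830,000

σ_p² = 0.22²·4.17² + 0.78²·3.55² + 2·-0.48·0.22·0.78·4.17·3.55 = 6.0703 (%²).
σ_p = √6.0703 = 2.464%.
At 97.5%, z = 1.960.
VaR = 1.960 × 2.464% = 4.829%; on $100,000,000 that is $4,829,000.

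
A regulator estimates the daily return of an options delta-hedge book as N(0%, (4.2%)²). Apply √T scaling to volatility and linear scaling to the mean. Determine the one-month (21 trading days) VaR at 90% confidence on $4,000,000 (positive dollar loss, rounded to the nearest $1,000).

$987,000

At 90%, z = 1.282.
σ_{21d} = 4.2% × √21 = 19.247%.
VaR = 1.282 × 19.247% = 24.675%.
On $4,000,000: 0.24675 × $4,000,000 = $987,000.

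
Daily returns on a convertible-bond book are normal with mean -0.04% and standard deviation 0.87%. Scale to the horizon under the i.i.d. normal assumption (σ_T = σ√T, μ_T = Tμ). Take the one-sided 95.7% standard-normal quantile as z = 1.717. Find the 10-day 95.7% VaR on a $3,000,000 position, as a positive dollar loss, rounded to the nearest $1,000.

$154,000

σ_{10d} = 0.87% × √10 = 2.751%; μ_{10d} = 10 × -0.04% = -0.400%.
VaR = −(-0.400%) + 1.717 × 2.751% = 5.123%.
On $3,000,000: 0.05123 × $3,000,000 = $153,690.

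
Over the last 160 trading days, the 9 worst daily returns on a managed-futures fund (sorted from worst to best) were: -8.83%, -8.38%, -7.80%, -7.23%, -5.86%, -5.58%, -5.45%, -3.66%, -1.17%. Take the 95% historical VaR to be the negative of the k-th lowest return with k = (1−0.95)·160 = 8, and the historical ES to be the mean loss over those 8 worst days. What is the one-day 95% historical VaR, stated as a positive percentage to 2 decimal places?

k = 8; the 8th lowest return is -3.66%, so VaR = 3.66%.

3.66%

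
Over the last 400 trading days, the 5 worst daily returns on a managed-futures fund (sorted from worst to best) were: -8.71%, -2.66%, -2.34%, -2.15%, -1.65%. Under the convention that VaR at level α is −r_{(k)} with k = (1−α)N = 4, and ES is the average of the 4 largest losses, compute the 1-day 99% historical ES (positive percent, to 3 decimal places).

The 4 worst returns sum to -15.86%.
ES = −(-15.86%) / 4 = 3.965%.

3.965%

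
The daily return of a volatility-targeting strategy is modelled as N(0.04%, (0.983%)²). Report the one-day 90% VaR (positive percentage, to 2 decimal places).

1.22%

At 90% one-sided, z = 1.282.
VaR = −μ + z·σ = −(0.04%) + 1.282 × 0.983% = 1.220%.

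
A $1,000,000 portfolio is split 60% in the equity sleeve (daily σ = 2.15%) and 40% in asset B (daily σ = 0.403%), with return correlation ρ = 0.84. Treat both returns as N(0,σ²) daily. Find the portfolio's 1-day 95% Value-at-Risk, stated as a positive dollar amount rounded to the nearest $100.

$23,500

σ_p² = 0.6²·2.15² + 0.4²·0.403² + 2·0.84·0.6·0.4·2.15·0.403 = 2.0394 (%²).
σ_p = √2.0394 = 1.428%.
At 95%, z = 1.645.
VaR = 1.645 × 1.428% = 2.349%; on $1,000,000 that is $23,490.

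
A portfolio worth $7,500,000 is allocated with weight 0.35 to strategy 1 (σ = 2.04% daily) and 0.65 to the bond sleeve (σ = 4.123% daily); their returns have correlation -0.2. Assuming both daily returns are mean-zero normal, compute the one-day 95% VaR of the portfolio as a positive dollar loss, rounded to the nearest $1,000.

$325,000

σ_p² = 0.35²·2.04² + 0.65²·4.123² + 2·-0.2·0.35·0.65·2.04·4.123 = 6.9265 (%²).
σ_p = √6.9265 = 2.632%.
At 95%, z = 1.645.
VaR = 1.645 × 2.632% = 4.330%; on $7,500,000 that is $324,750.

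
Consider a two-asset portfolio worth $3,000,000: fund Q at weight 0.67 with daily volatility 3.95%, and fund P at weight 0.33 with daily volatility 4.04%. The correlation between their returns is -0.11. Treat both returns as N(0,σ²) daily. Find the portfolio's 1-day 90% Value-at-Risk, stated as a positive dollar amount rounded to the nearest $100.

σ_p² = 0.67²·3.95² + 0.33²·4.04² + 2·-0.11·0.67·0.33·3.95·4.04 = 8.0052 (%²).
σ_p = √8.0052 = 2.829%.
At 90%, z = 1.282.
VaR = 1.282 × 2.829% = 3.627%; on $3,000,000 that is $108,810.

$108,800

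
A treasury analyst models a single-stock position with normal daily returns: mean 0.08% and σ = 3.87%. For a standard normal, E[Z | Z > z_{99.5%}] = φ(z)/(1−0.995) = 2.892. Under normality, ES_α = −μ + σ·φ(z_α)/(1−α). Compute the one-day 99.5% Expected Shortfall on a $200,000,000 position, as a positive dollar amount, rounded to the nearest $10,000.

$22,220,000

ES = −(0.08%) + 3.87% × 2.892 = 11.112%.
On $200,000,000: 0.11112 × $200,000,000 = $22,224,000.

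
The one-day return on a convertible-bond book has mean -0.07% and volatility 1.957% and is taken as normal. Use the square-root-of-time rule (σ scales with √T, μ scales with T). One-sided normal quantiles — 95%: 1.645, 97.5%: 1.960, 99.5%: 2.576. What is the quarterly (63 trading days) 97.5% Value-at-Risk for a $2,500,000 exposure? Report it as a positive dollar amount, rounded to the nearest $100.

$871,400

σ_{63d} = 1.957% × √63 = 15.533%; μ_{63d} = 63 × -0.07% = -4.410%.
VaR = −(-4.410%) + 1.960 × 15.533% = 34.855%.
On $2,500,000: 0.34855 × $2,500,000 = $871,375.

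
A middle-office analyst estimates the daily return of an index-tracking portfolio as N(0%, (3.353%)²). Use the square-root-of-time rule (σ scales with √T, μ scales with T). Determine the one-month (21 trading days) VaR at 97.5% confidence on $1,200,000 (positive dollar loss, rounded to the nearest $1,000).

$361,000

At 97.5%, z = 1.960.
σ_{21d} = 3.353% × √21 = 15.365%.
VaR = 1.960 × 15.365% = 30.115%.
On $1,200,000: 0.30115 × $1,200,000 = $361,380.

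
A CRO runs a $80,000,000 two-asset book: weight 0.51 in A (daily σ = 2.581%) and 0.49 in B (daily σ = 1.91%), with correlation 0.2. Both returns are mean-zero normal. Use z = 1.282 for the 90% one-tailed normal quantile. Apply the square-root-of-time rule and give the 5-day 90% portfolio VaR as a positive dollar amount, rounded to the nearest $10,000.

$4,040,000

σ_p = √(0.51²·2.581² + 0.49²·1.91² + 2·0.2·0.51·0.49·2.581·1.91) = 1.761%.
σ_{5d} = 1.761% × √5 = 3.938%.
VaR = 1.282 × 3.938% = 5.049%; on $80,000,000 that is $4,039,200.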